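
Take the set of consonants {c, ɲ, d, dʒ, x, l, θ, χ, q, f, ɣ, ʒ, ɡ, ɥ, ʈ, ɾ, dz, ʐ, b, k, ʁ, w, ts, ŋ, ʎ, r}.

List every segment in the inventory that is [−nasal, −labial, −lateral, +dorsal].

c, x, χ, q, ɣ, ɡ, k, ʁ

The [−nasal] segments are /c, d, dʒ, x, l, θ, χ, q, f, ɣ, ʒ, ɡ, ɥ, ʈ, ɾ, dz, ʐ, b, k, ʁ, w, ts, ʎ, r/.
Within that set, [−labial] gives /c, d, dʒ, x, l, θ, χ, q, ɣ, ʒ, ɡ, ʈ, ɾ, dz, ʐ, k, ʁ, ts, ʎ, r/.
Intersecting with [−lateral] gives /c, d, dʒ, x, θ, χ, q, ɣ, ʒ, ɡ, ʈ, ɾ, dz, ʐ, k, ʁ, ts, r/.
Then [+dorsal] leaves /c, x, χ, q, ɣ, ɡ, k, ʁ/.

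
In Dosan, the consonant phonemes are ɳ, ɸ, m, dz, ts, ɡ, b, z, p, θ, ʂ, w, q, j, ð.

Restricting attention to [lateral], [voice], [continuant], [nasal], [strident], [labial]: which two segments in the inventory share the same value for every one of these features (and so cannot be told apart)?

ð, j

On the given features, /ð/ and /j/ have an identical profile: [−lateral], [+voice], [+continuant], [−nasal], [−strident], [−labial]. No other two segments in the inventory coincide on all 6 features. (They do differ in [sonorant] and [dorsal], which are not among the given features.)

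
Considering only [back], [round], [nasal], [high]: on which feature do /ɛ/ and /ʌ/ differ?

The two segments share [−round], [−nasal], [−high]. The only feature from the list on which they differ: /ɛ/ is [−back] while /ʌ/ is [+back].

[back]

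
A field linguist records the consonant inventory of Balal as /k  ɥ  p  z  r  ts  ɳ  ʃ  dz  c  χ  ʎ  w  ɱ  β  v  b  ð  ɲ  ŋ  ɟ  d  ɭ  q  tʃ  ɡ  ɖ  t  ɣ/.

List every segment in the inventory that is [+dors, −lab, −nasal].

k, c, χ, ʎ, ɟ, q, ɡ, ɣ

Checking each segment against [+dorsal], [−labial], [−nasal]: /k/ (voiceless velar stop), /c/ (voiceless palatal stop), /χ/ (voiceless uvular fricative), /ʎ/ (palatal lateral approximant), /ɟ/ (voiced palatal stop), /q/ (voiceless uvular stop), among others, satisfy every feature; every other segment in the inventory fails at least one.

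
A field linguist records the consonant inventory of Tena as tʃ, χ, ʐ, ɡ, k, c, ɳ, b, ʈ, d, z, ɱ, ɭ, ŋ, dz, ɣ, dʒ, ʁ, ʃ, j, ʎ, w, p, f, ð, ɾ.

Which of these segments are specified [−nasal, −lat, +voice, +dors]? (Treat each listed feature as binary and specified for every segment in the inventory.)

ɡ, ɣ, ʁ, j, w

Eliminate segments failing any feature: /tʃ, χ, k, c, ʈ, ʃ, p, f/ are [−voice]; /ʐ, b, d, z, dz, dʒ, ð, ɾ/ are [−dorsal]; /ɳ, ɱ, ŋ/ are [+nasal]; /ɭ, ʎ/ are [+lateral]. The remaining /ɡ, ɣ, ʁ, j, w/ satisfy [−nasal], [−lateral], [+voice], [+dorsal].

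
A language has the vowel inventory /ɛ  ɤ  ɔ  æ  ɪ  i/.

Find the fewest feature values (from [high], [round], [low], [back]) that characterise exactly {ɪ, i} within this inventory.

[+high]

The target set is precisely the extension of [+high] in this inventory.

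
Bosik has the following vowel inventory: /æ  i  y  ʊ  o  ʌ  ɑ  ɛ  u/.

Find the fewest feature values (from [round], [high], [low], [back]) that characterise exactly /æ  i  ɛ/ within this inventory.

/æ, i, ɛ/ are all [-back], [-round], and no other segment in the inventory matches both values. Dropping any one of them over-generates: [-round] alone would also admit /ʌ, ɑ/; [-back] alone would also admit /y/. No other single listed feature picks out exactly this set either, so fewer than two features will not do.

[-back, -round]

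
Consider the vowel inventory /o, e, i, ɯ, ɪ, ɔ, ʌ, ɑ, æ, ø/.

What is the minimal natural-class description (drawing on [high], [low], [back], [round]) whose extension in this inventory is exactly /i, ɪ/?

The class [+high], [−back] has exactly /i, ɪ/ as its extension in this inventory. No smaller conjunction from the listed features achieves this: [−back] alone would also admit /e, æ, ø/; [+high] alone would also admit /ɯ/; and checking the remaining single features turns up none with this extension.

[+high, −back]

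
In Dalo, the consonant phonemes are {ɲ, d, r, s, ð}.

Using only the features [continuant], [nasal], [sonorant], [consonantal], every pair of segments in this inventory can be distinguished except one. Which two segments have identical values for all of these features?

ð, s

Both /ð/ and /s/ are [+continuant], [-nasal], [-sonorant], [+consonantal]. Since the list omits [voice], [strident] and [distributed] — which do distinguish the voiced dental fricative from the voiceless alveolar fricative — this pair collapses; all other pairs remain distinct.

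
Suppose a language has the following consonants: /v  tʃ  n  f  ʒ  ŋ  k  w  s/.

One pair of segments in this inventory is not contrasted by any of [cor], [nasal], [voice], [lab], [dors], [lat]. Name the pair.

On the given features, /tʃ/ and /s/ have an identical profile: [+coronal], [-nasal], [-voice], [-labial], [-dorsal], [-lateral]. No other two segments in the inventory coincide on all 6 features. (They do differ in [continuant], [anterior] and [distributed], which are not among the given features.)

tʃ, s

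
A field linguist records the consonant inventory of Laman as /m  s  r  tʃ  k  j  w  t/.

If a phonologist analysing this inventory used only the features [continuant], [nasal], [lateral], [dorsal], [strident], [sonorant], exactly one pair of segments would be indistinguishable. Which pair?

On the given features, /j/ and /w/ have an identical profile: [+continuant], [-nasal], [-lateral], [+dorsal], [-strident], [+sonorant]. No other two segments in the inventory coincide on all 6 features. (They do differ in [labial], [round] and [back], which are not among the given features.)

j, w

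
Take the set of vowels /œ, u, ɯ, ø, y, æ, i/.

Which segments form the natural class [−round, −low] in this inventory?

ɯ, i

Among the inventory, the [−round] segments are /ɯ, æ, i/.
Within that set, [−low] leaves /ɯ, i/.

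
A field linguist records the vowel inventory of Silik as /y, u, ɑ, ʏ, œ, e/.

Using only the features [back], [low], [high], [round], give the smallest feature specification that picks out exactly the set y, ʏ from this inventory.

The class [+high], [−back] has exactly /y, ʏ/ as its extension in this inventory. No smaller conjunction from the listed features achieves this: [−back] alone would also admit /œ, e/; [+high] alone would also admit /u/; and checking the remaining single features turns up none with this extension.

[+high, −back]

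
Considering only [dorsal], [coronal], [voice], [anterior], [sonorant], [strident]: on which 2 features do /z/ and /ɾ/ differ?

[sonorant], [strident]

/z/ (voiced alveolar fricative) and /ɾ/ (alveolar tap) agree on [-dorsal], [+coronal], [+voice], [+anterior]. They differ on [sonorant] (/z/ [-], /ɾ/ [+]), [strident] (/z/ [+], /ɾ/ [-]).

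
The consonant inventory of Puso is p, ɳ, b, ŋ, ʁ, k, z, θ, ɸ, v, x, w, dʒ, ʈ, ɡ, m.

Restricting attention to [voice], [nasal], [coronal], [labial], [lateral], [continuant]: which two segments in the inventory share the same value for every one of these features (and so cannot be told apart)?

w, v

/w/ (labial-velar glide) and /v/ (voiced labiodental fricative) are both [+voice], [−nasal], [−coronal], [+labial], [−lateral], [+continuant], so none of the listed features separates them. (They do differ in [sonorant], [round] and [dorsal], which are not among the given features.) Every other pair in the inventory differs on at least one listed feature.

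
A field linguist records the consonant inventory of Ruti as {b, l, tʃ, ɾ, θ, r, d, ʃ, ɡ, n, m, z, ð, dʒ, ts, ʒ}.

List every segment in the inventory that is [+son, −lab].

Checking each segment against [+sonorant], [−labial]: /l/ (alveolar lateral approximant), /ɾ/ (alveolar tap), /r/ (alveolar trill), /n/ (alveolar nasal) satisfy every feature; every other segment in the inventory fails at least one.

l, ɾ, r, n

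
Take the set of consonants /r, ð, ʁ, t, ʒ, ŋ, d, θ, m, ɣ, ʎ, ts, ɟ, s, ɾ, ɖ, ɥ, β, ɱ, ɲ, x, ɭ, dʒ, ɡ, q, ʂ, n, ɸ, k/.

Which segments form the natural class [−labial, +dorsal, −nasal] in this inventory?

ʁ, ɣ, ʎ, ɟ, x, ɡ, q, k

Eliminate segments failing any feature: /r, ð, t, ʒ, d, θ, ts, s, ɾ, ɖ, ɭ, dʒ, ʂ, n/ are [−dorsal]; /ŋ, ɲ/ are [+nasal]; /m, ɥ, β, ɱ, ɸ/ are [+labial]. The remaining /ʁ, ɣ, ʎ, ɟ, x, ɡ, q, k/ satisfy [−labial], [+dorsal], [−nasal].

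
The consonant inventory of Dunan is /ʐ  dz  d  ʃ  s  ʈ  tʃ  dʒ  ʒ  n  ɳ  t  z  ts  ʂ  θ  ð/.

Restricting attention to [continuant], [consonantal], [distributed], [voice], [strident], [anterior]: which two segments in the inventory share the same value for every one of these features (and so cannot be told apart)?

d, n

/d/ (voiced alveolar stop) and /n/ (alveolar nasal) are both [-continuant], [+consonantal], [-distributed], [+voice], [-strident], [+anterior], so none of the listed features separates them. (They do differ in [sonorant] and [nasal], which are not among the given features.) Every other pair in the inventory differs on at least one listed feature.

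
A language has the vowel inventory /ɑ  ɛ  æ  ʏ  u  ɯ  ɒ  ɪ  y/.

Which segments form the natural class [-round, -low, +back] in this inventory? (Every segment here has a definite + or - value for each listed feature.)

ɯ

The [-round] segments are /ɑ, ɛ, æ, ɯ, ɪ/.
Of those, [-low] gives /ɛ, ɯ, ɪ/.
Within that set, [+back] leaves /ɯ/.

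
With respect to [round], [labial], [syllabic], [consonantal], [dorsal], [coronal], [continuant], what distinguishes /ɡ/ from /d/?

[coronal], [dorsal]

/ɡ/ (voiced velar stop) and /d/ (voiced alveolar stop) agree on [−round], [−labial], [−syllabic], [+consonantal], [−continuant]. They differ on [coronal] (/ɡ/ [−], /d/ [+]), [dorsal] (/ɡ/ [+], /d/ [−]).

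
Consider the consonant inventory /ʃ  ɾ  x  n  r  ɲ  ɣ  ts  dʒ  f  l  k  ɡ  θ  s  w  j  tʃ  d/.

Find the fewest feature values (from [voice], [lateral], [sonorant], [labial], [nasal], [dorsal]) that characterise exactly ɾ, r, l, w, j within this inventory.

[+sonorant, −nasal]

/ɾ, r, l, w, j/ are all [+sonorant], [−nasal], and no other segment in the inventory matches both values. Dropping any one of them over-generates: [−nasal] alone would also admit /ʃ, x, ɣ, ts, …/; [+sonorant] alone would also admit /n, ɲ/. No other single listed feature picks out exactly this set either, so fewer than two features will not do.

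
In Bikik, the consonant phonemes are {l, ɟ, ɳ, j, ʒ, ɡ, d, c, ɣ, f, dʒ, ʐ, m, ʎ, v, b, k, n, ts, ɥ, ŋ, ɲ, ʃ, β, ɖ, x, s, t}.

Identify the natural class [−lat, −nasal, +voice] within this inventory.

ɟ, j, ʒ, ɡ, d, ɣ, dʒ, ʐ, v, b, ɥ, β, ɖ

Among the inventory, the [−lateral] segments are /ɟ, ɳ, j, ʒ, ɡ, d, c, ɣ, f, dʒ, ʐ, m, v, b, k, n, ts, ɥ, ŋ, ɲ, ʃ, β, ɖ, x, s, t/.
Within that set, [−nasal] gives /ɟ, j, ʒ, ɡ, d, c, ɣ, f, dʒ, ʐ, v, b, k, ts, ɥ, ʃ, β, ɖ, x, s, t/.
Among these, [+voice] leaves /ɟ, j, ʒ, ɡ, d, ɣ, dʒ, ʐ, v, b, ɥ, β, ɖ/.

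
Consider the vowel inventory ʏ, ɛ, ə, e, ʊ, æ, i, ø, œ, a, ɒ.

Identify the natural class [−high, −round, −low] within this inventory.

ɛ, ə, e

Eliminate segments failing any feature: /ʏ, ʊ, i/ are [+high]; /æ, a/ are [+low]; /ø, œ, ɒ/ are [+round]. The remaining /ɛ, ə, e/ satisfy [−high], [−round], [−low].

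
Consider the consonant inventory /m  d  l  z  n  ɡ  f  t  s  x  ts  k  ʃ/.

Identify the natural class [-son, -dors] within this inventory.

Checking each segment against [-sonorant], [-dorsal]: /d/ (voiced alveolar stop), /z/ (voiced alveolar fricative), /f/ (voiceless labiodental fricative), /t/ (voiceless alveolar stop), /s/ (voiceless alveolar fricative), /ts/ (voiceless alveolar affricate), among others, satisfy every feature; every other segment in the inventory fails at least one.

d, z, f, t, s, ts, ʃ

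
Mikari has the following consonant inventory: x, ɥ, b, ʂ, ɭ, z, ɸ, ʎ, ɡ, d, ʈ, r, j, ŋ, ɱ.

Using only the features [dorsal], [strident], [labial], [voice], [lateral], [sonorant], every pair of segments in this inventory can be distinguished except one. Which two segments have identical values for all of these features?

Both /ŋ/ and /j/ are [+dorsal], [-strident], [-labial], [+voice], [-lateral], [+sonorant]. Since the list omits [nasal], [continuant] and [back] — which do distinguish the velar nasal from the palatal glide — this pair collapses; all other pairs remain distinct.

ŋ, j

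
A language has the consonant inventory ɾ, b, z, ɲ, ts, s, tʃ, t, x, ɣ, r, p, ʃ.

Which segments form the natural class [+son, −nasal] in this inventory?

ɾ, r

Eliminate segments failing any feature: /b, z, ts, s, tʃ, t, x, ɣ, p, ʃ/ are [−sonorant]; /ɲ/ is [+nasal]. The remaining /ɾ, r/ satisfy [+sonorant], [−nasal].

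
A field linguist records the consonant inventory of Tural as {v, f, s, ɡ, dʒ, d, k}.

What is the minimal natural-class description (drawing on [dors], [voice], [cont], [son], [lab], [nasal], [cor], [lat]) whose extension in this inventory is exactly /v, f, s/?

/v, f, s/ are exactly the [+continuant] segments in the inventory, so a single feature suffices.

[+cont]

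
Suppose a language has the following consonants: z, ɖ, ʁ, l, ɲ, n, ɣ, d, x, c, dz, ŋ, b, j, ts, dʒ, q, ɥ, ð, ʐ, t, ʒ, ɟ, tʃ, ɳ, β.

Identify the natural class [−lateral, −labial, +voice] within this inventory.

Among the inventory, the [−lateral] segments are /z, ɖ, ʁ, ɲ, n, ɣ, d, x, c, dz, ŋ, b, j, ts, dʒ, q, ɥ, ð, ʐ, t, ʒ, ɟ, tʃ, ɳ, β/.
Intersecting with [−labial] gives /z, ɖ, ʁ, ɲ, n, ɣ, d, x, c, dz, ŋ, j, ts, dʒ, q, ð, ʐ, t, ʒ, ɟ, tʃ, ɳ/.
Intersecting with [+voice] leaves /z, ɖ, ʁ, ɲ, n, ɣ, d, dz, ŋ, j, dʒ, ð, ʐ, ʒ, ɟ, ɳ/.

z, ɖ, ʁ, ɲ, n, ɣ, d, dz, ŋ, j, dʒ, ð, ʐ, ʒ, ɟ, ɳ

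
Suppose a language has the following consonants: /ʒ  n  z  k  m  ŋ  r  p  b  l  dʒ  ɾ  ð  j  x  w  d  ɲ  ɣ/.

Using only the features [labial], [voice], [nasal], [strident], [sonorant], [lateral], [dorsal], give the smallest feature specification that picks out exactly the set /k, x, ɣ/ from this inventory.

[-sonorant, +dorsal]

/k, x, ɣ/ are all [-sonorant], [+dorsal], and no other segment in the inventory matches both values. Dropping any one of them over-generates: [+dorsal] alone would also admit /ŋ, j, w, ɲ/; [-sonorant] alone would also admit /ʒ, z, p, b, …/. No other single listed feature picks out exactly this set either, so fewer than two features will not do.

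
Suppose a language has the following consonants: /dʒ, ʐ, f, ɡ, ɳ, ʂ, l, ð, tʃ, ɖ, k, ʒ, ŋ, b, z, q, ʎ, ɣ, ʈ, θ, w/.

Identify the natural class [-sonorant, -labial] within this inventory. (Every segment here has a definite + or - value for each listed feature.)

Checking each segment against [-sonorant], [-labial]: /dʒ/ (voiced postalveolar affricate), /ʐ/ (voiced retroflex fricative), /ɡ/ (voiced velar stop), /ʂ/ (voiceless retroflex fricative), /ð/ (voiced dental fricative), /tʃ/ (voiceless postalveolar affricate), among others, satisfy every feature; every other segment in the inventory fails at least one.

dʒ, ʐ, ɡ, ʂ, ð, tʃ, ɖ, k, ʒ, z, q, ɣ, ʈ, θ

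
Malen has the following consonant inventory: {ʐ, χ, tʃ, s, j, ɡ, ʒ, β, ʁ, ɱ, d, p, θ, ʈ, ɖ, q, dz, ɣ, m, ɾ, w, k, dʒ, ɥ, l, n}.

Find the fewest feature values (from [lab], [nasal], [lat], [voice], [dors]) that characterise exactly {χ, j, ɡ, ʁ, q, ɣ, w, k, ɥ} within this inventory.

[+dors]

Every target segment is [+dorsal] and no other inventory member is, so one feature is enough.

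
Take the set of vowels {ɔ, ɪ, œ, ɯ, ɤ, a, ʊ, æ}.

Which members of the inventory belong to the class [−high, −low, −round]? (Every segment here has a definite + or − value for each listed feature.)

Checking each segment against [−high], [−low], [−round]: /ɤ/ (mid back unrounded tense vowel) satisfies every feature; every other segment in the inventory fails at least one.

ɤ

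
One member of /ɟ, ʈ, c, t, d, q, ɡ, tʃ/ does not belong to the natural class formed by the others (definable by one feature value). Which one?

The remaining segments after removing /tʃ/ share [-delayed release]; /tʃ/ (voiceless postalveolar affricate) is [+delayed release]. For every other candidate removal, the leftover set fails to share any single feature value that the removed segment lacks.

tʃ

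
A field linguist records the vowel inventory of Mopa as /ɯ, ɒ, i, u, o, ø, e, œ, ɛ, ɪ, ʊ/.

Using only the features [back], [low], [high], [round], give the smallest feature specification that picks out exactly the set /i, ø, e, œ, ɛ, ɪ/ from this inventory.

[−back]

The target set is precisely the extension of [−back] in this inventory.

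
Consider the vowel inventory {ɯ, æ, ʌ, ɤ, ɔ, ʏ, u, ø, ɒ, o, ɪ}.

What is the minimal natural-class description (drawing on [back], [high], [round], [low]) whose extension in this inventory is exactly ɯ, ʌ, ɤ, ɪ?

The class [−low], [−round] has exactly /ɯ, ʌ, ɤ, ɪ/ as its extension in this inventory. No smaller conjunction from the listed features achieves this: [−round] alone would also admit /æ/; [−low] alone would also admit /ɔ, ʏ, u, ø, …/; and checking the remaining single features turns up none with this extension.

[−low, −round]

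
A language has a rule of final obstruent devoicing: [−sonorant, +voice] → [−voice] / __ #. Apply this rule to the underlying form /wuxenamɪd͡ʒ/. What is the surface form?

[wuxenamɪt͡ʃ]

Only the final segment /d͡ʒ/ is both word-final and matches the structural description. It is a voiced postalveolar affricate, so [−sonorant, +voice] holds; changing it to [−voice] with all other features held fixed yields /t͡ʃ/ (voiceless postalveolar affricate). No other segment meets both the structural description and the environment, so the output is [wuxenamɪt͡ʃ].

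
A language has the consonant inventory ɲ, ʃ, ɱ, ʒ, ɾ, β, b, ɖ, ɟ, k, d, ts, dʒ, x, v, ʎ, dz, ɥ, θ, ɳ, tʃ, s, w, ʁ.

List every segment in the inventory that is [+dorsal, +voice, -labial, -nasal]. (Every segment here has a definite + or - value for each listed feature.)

Eliminate segments failing any feature: /ɲ/ is [+nasal]; /ʃ, ɱ, ʒ, ɾ, β, b, ɖ, d, ts, dʒ, v, dz, θ, ɳ, tʃ, s/ are [-dorsal]; /k, x/ are [-voice]; /ɥ, w/ are [+labial]. The remaining /ɟ, ʎ, ʁ/ satisfy [+dorsal], [+voice], [-labial], [-nasal].

ɟ, ʎ, ʁ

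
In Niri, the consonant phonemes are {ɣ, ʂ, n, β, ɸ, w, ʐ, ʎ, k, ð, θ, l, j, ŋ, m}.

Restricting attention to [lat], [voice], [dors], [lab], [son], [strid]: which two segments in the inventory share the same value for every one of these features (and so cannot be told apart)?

ŋ, j

Both /ŋ/ and /j/ are [−lateral], [+voice], [+dorsal], [−labial], [+sonorant], [−strident]. Since the list omits [nasal], [continuant] and [back] — which do distinguish the velar nasal from the palatal glide — this pair collapses; all other pairs remain distinct.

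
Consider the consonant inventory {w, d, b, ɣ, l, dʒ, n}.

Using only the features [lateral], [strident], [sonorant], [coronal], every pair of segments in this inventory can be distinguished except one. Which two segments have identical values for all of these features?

/b/ (voiced bilabial stop) and /ɣ/ (voiced velar fricative) are both [−lateral], [−strident], [−sonorant], [−coronal], so none of the listed features separates them. (They do differ in [continuant], [labial] and [dorsal], which are not among the given features.) Every other pair in the inventory differs on at least one listed feature.

b, ɣ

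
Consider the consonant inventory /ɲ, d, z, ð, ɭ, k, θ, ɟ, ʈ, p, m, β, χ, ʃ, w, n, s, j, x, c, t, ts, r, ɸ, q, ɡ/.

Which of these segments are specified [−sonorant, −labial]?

d, z, ð, k, θ, ɟ, ʈ, χ, ʃ, s, x, c, t, ts, q, ɡ

Eliminate segments failing any feature: /ɲ, ɭ, m, w, n, j, r/ are [+sonorant]; /p, β, ɸ/ are [+labial]. The remaining /d, z, ð, k, θ, ɟ, ʈ, χ, ʃ, s, x, c, t, ts, q, ɡ/ satisfy [−sonorant], [−labial].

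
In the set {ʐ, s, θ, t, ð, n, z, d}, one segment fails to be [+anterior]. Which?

/n, t, z, s, θ, d, ð/ are all [+anterior]; /ʐ/ (voiced retroflex fricative) is [−anterior].

ʐ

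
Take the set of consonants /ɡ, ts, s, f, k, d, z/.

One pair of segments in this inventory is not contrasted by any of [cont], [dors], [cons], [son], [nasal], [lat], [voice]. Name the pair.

s, f

Both /s/ and /f/ are [+continuant], [-dorsal], [+consonantal], [-sonorant], [-nasal], [-lateral], [-voice]. Since the list omits [labial] and [coronal] — which do distinguish the voiceless alveolar fricative from the voiceless labiodental fricative — this pair collapses; all other pairs remain distinct.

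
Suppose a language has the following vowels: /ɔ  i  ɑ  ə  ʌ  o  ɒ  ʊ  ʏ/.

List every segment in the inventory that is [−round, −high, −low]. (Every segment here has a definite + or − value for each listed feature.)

ə, ʌ

The [−round] segments are /i, ɑ, ə, ʌ/.
Among these, [−high] gives /ɑ, ə, ʌ/.
Among these, [−low] leaves /ə, ʌ/.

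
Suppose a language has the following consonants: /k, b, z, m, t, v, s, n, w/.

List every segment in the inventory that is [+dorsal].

k, w

The feature [dorsal] marks segments articulated with the tongue body. In this inventory /k, w/ have that property, so they are [+dorsal]; /b, z, m, t, v, s, n/ are [-dorsal].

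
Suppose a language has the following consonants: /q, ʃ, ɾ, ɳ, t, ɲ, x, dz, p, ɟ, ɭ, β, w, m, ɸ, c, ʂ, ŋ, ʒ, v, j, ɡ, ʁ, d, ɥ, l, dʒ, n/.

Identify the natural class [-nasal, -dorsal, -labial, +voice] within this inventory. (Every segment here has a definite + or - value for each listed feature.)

ɾ, dz, ɭ, ʒ, d, l, dʒ

Among the inventory, the [-nasal] segments are /q, ʃ, ɾ, t, x, dz, p, ɟ, ɭ, β, w, ɸ, c, ʂ, ʒ, v, j, ɡ, ʁ, d, ɥ, l, dʒ/.
Then [-dorsal] gives /ʃ, ɾ, t, dz, p, ɭ, β, ɸ, ʂ, ʒ, v, d, l, dʒ/.
Within that set, [-labial] gives /ʃ, ɾ, t, dz, ɭ, ʂ, ʒ, d, l, dʒ/.
Of those, [+voice] leaves /ɾ, dz, ɭ, ʒ, d, l, dʒ/.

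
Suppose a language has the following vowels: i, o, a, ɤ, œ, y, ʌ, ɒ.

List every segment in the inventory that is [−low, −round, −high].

Eliminate segments failing any feature: /i/ is [+high]; /o, œ, y/ are [+round]; /a, ɒ/ are [+low]. The remaining /ɤ, ʌ/ satisfy [−low], [−round], [−high].

ɤ, ʌ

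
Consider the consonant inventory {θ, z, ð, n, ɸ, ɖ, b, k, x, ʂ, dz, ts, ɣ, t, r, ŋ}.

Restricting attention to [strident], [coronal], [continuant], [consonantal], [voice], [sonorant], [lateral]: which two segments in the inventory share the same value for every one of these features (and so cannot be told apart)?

On the given features, /x/ and /ɸ/ have an identical profile: [−strident], [−coronal], [+continuant], [+consonantal], [−voice], [−sonorant], [−lateral]. No other two segments in the inventory coincide on all 7 features. (They do differ in [labial] and [dorsal], which are not among the given features.)

x, ɸ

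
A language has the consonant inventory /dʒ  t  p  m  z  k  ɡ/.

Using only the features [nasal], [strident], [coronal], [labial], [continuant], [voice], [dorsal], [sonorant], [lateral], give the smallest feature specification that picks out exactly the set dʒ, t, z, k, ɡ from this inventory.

[-labial]

/dʒ, t, z, k, ɡ/ are exactly the [-labial] segments in the inventory, so a single feature suffices.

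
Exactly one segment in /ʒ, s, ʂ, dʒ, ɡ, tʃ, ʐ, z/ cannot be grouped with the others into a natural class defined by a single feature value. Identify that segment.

ɡ

The remaining segments after removing /ɡ/ share [+strident]; /ɡ/ (voiced velar stop) is [−strident]. For every other candidate removal, the leftover set fails to share any single feature value that the removed segment lacks.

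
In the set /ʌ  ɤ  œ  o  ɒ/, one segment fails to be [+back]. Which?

œ

/œ/ is the mid front rounded lax vowel, which is [−back]; the rest — /ɤ, ɒ, o, ʌ/ — are [+back].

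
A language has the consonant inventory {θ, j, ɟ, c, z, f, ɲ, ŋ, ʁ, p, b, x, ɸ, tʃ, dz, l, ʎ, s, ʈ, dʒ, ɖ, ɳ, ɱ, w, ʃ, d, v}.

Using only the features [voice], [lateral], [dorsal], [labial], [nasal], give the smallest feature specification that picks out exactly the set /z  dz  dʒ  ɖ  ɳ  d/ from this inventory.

The class [+voice], [−lateral], [−labial], [−dorsal] has exactly /z, dz, dʒ, ɖ, ɳ, d/ as its extension in this inventory. No smaller conjunction from the listed features achieves this: [−lateral, −labial, −dorsal] alone would also admit /θ, tʃ, s, ʈ, …/; [+voice, −labial, −dorsal] alone would also admit /l/; [+voice, −lateral, −dorsal] alone would also admit /b, ɱ, v/; [+voice, −lateral, −labial] alone would also admit /j, ɟ, ɲ, ŋ, …/; and checking the remaining three-feature bundles turns up none with this extension.

[+voice, −lateral, −labial, −dorsal]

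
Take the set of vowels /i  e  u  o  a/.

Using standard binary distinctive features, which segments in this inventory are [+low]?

The feature [low] marks segments produced with the tongue body lowered. In this inventory /a/ has that property, so it is [+low]; /i, e, u, o/ are [-low].

a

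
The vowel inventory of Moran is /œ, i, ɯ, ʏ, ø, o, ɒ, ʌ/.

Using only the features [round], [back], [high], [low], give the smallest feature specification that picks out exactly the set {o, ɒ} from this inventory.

/o, ɒ/ are all [+back], [+round], and no other segment in the inventory matches both values. Dropping any one of them over-generates: [+round] alone would also admit /œ, ʏ, ø/; [+back] alone would also admit /ɯ, ʌ/. No other single listed feature picks out exactly this set either, so fewer than two features will not do.

[+back, +round]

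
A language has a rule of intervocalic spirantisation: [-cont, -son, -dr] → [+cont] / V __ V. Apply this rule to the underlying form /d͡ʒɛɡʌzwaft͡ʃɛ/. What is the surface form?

Only /ɡ/ occurs between two vowels (/ɛ/ __ /ʌ/) and matches the structural description. It is a voiced velar stop, so [-cont, -son, -dr] holds; changing it to [+continuant] with all other features held fixed yields /ɣ/ (voiced velar fricative). No other segment meets both the structural description and the environment, so the output is [d͡ʒɛɣʌzwaft͡ʃɛ].

[d͡ʒɛɣʌzwaft͡ʃɛ]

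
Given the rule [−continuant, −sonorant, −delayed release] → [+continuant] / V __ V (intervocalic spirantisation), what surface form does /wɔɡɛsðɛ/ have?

Only /ɡ/ occurs between two vowels (/ɔ/ __ /ɛ/) and matches the structural description. It is a voiced velar stop, so [−continuant, −sonorant, −delayed release] holds; changing it to [+continuant] with all other features held fixed yields /ɣ/ (voiced velar fricative). No other segment meets both the structural description and the environment, so the output is [wɔɣɛsðɛ].

[wɔɣɛsðɛ]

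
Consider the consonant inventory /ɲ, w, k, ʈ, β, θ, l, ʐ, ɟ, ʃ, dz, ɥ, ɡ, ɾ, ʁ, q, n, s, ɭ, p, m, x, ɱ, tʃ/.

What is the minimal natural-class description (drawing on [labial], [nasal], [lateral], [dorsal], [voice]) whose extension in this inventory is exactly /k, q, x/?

[-voice, +dorsal]

Every target segment is [-voice], [+dorsal]; each remaining inventory member fails at least one of these. Each conjunct is needed — [+dorsal] alone would also admit /ɲ, w, ɟ, ɥ, …/; [-voice] alone would also admit /ʈ, θ, ʃ, s, …/ — and no other single listed feature has exactly this extension, so two is the minimum.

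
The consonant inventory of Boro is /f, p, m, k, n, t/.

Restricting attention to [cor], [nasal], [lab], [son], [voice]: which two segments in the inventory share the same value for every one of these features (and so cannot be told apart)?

Both /f/ and /p/ are [−coronal], [−nasal], [+labial], [−sonorant], [−voice]. Since the list omits [continuant] — which does distinguish the voiceless labiodental fricative from the voiceless bilabial stop — this pair collapses; all other pairs remain distinct.

f, p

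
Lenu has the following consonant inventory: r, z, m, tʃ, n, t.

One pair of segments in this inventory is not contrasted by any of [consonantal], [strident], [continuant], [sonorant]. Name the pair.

On the given features, /m/ and /n/ have an identical profile: [+consonantal], [-strident], [-continuant], [+sonorant]. No other two segments in the inventory coincide on all 4 features. (They do differ in [labial] and [coronal], which are not among the given features.)

m, n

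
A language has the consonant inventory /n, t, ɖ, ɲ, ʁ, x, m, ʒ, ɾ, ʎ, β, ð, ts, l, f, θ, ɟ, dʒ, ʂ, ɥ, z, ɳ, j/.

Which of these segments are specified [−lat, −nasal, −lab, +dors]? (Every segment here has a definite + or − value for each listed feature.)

Checking each segment against [−lateral], [−nasal], [−labial], [+dorsal]: /ʁ/ (voiced uvular fricative), /x/ (voiceless velar fricative), /ɟ/ (voiced palatal stop), /j/ (palatal glide) satisfy every feature; every other segment in the inventory fails at least one.

ʁ, x, ɟ, j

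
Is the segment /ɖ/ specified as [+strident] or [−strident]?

/ɖ/ is the voiced retroflex stop. The feature [strident] marks segments high-amplitude, high-frequency frication (the sibilants); /ɖ/ lacks this property, so it is [−strident].

[−strident]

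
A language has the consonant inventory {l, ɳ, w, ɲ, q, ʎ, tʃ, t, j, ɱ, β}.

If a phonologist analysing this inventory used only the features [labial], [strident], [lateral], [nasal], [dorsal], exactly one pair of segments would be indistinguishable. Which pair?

/q/ (voiceless uvular stop) and /j/ (palatal glide) are both [-labial], [-strident], [-lateral], [-nasal], [+dorsal], so none of the listed features separates them. (They do differ in [sonorant], [voice], [continuant], [high] and [back], which are not among the given features.) Every other pair in the inventory differs on at least one listed feature.

q, j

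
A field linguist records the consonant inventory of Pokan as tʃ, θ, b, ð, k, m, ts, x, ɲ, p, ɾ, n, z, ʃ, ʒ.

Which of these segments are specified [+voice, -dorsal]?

b, ð, m, ɾ, n, z, ʒ

Among the inventory, the [+voice] segments are /b, ð, m, ɲ, ɾ, n, z, ʒ/.
Of those, [-dorsal] leaves /b, ð, m, ɾ, n, z, ʒ/.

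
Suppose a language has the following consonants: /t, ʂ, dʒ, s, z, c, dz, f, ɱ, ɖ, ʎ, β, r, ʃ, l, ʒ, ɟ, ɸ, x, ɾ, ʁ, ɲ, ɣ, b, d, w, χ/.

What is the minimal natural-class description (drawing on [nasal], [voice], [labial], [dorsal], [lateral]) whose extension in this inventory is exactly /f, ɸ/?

The class [-voice], [+labial] has exactly /f, ɸ/ as its extension in this inventory. No smaller conjunction from the listed features achieves this: [+labial] alone would also admit /ɱ, β, b, w/; [-voice] alone would also admit /t, ʂ, s, c, …/; and checking the remaining single features turns up none with this extension.

[-voice, +labial]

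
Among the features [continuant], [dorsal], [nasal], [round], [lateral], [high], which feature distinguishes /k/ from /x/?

The two segments share [+dorsal], [−nasal], [−round], [−lateral], [+high]. The only feature from the list on which they differ: /k/ is [−continuant] while /x/ is [+continuant].

[continuant]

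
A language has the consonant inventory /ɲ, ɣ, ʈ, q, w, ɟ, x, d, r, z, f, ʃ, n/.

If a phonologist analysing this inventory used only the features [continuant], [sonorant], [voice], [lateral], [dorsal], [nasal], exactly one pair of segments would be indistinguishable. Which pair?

/ʃ/ (voiceless postalveolar fricative) and /f/ (voiceless labiodental fricative) are both [+continuant], [−sonorant], [−voice], [−lateral], [−dorsal], [−nasal], so none of the listed features separates them. (They do differ in [labial] and [coronal], which are not among the given features.) Every other pair in the inventory differs on at least one listed feature.

ʃ, f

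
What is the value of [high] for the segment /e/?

[−high]

/e/ is the mid front unrounded tense vowel, hence [−high].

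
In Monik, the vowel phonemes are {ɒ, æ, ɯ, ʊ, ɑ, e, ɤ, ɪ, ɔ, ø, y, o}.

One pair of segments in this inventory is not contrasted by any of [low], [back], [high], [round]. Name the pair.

Both /ɔ/ and /o/ are [-low], [+back], [-high], [+round]. Since the list omits [tense] — which does distinguish the mid back rounded lax vowel from the mid back rounded tense vowel — this pair collapses; all other pairs remain distinct.

ɔ, o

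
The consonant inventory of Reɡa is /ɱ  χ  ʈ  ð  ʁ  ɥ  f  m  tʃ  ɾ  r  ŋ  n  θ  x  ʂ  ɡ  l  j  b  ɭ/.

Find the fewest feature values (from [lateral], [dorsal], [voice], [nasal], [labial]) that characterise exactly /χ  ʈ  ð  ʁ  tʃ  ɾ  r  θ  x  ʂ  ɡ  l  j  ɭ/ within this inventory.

[-nasal, -labial]

The class [-nasal], [-labial] has exactly /χ, ʈ, ð, ʁ, tʃ, ɾ, r, θ, x, ʂ, ɡ, l, j, ɭ/ as its extension in this inventory. No smaller conjunction from the listed features achieves this: [-labial] alone would also admit /ŋ, n/; [-nasal] alone would also admit /ɥ, f, b/; and checking the remaining single features turns up none with this extension.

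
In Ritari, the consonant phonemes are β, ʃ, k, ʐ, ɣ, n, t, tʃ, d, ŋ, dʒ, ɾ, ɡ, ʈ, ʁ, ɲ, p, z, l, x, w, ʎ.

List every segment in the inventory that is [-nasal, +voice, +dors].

ɣ, ɡ, ʁ, w, ʎ

Checking each segment against [-nasal], [+voice], [+dorsal]: /ɣ/ (voiced velar fricative), /ɡ/ (voiced velar stop), /ʁ/ (voiced uvular fricative), /w/ (labial-velar glide), /ʎ/ (palatal lateral approximant) satisfy every feature; every other segment in the inventory fails at least one.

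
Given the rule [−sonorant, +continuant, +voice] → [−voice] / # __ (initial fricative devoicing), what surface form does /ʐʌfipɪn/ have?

[ʂʌfipɪn]

/ʐ/ satisfies [−sonorant, +continuant, +voice] and sits in # __. The [−voice] counterpart of the voiced retroflex fricative is /ʂ/. Other segments in /ʐʌfipɪn/ either fail the structural description or are not in the environment, so the surface form is [ʂʌfipɪn].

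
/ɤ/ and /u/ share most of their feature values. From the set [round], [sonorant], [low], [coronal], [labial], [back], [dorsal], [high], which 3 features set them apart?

/ɤ/ (mid back unrounded tense vowel) and /u/ (high back rounded tense vowel) agree on [+sonorant], [−low], [−coronal], [+back], [+dorsal]. They differ on [labial] (/ɤ/ [−], /u/ [+]), [round] (/ɤ/ [−], /u/ [+]), [high] (/ɤ/ [−], /u/ [+]).

[labial], [round], [high]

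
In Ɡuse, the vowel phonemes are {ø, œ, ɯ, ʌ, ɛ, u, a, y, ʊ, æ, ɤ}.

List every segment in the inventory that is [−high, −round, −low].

ʌ, ɛ, ɤ

Eliminate segments failing any feature: /ø, œ/ are [+round]; /ɯ, u, y, ʊ/ are [+high]; /a, æ/ are [+low]. The remaining /ʌ, ɛ, ɤ/ satisfy [−high], [−round], [−low].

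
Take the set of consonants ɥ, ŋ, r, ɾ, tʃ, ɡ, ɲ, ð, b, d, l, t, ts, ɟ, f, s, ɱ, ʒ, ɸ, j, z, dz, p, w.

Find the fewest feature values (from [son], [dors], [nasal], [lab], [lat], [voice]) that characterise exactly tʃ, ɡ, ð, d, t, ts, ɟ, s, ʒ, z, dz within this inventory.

The class [−sonorant], [−labial] has exactly /tʃ, ɡ, ð, d, t, ts, ɟ, s, ʒ, z, dz/ as its extension in this inventory. No smaller conjunction from the listed features achieves this: [−labial] alone would also admit /ŋ, r, ɾ, ɲ, …/; [−sonorant] alone would also admit /b, f, ɸ, p/; and checking the remaining single features turns up none with this extension.

[−son, −lab]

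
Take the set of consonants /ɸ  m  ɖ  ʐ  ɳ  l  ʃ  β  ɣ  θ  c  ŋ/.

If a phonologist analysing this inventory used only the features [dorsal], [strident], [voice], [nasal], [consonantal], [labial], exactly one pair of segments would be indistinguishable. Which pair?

ɖ, l

/ɖ/ (voiced retroflex stop) and /l/ (alveolar lateral approximant) are both [−dorsal], [−strident], [+voice], [−nasal], [+consonantal], [−labial], so none of the listed features separates them. (They do differ in [sonorant], [lateral] and [anterior], which are not among the given features.) Every other pair in the inventory differs on at least one listed feature.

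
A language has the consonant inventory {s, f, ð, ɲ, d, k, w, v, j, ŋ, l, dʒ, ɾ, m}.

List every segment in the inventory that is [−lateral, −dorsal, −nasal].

s, f, ð, d, v, dʒ, ɾ

The [−lateral] segments are /s, f, ð, ɲ, d, k, w, v, j, ŋ, dʒ, ɾ, m/.
Among these, [−dorsal] gives /s, f, ð, d, v, dʒ, ɾ, m/.
Intersecting with [−nasal] leaves /s, f, ð, d, v, dʒ, ɾ/.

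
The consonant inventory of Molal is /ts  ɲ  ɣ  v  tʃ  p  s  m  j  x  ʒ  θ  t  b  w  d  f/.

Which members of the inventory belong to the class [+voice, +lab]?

v, m, b, w

Checking each segment against [+voice], [+labial]: /v/ (voiced labiodental fricative), /m/ (bilabial nasal), /b/ (voiced bilabial stop), /w/ (labial-velar glide) satisfy every feature; every other segment in the inventory fails at least one.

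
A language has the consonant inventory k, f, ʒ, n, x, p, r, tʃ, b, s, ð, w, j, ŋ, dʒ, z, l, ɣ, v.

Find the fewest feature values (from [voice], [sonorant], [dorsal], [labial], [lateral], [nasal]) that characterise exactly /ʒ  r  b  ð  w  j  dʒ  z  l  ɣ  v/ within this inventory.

[+voice, −nasal]

Every target segment is [+voice], [−nasal]; each remaining inventory member fails at least one of these. Each conjunct is needed — [−nasal] alone would also admit /k, f, x, p, …/; [+voice] alone would also admit /n, ŋ/ — and no other single listed feature has exactly this extension, so two is the minimum.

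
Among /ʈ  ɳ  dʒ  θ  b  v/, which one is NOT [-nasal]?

ɳ

Every segment except /ɳ/ is [-nasal]. /ɳ/ (retroflex nasal) is [+nasal], so it is the exception.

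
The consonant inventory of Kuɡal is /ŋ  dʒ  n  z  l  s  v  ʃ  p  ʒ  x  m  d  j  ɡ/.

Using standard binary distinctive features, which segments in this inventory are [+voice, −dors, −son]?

dʒ, z, v, ʒ, d

Checking each segment against [+voice], [−dorsal], [−sonorant]: /dʒ/ (voiced postalveolar affricate), /z/ (voiced alveolar fricative), /v/ (voiced labiodental fricative), /ʒ/ (voiced postalveolar fricative), /d/ (voiced alveolar stop) satisfy every feature; every other segment in the inventory fails at least one.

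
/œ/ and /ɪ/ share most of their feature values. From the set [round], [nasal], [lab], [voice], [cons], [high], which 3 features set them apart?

/œ/ is the mid front rounded lax vowel and /ɪ/ is the high front unrounded lax vowel. Both are [-nasal], [+voice], [-consonantal]. /œ/ is [+labial] while /ɪ/ is [-labial]; /œ/ is [+round] while /ɪ/ is [-round]; /œ/ is [-high] while /ɪ/ is [+high], so the distinguishing features are [labial], [round], [high].

[labial], [round], [high]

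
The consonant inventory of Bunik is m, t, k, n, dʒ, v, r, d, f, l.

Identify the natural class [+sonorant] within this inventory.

The feature [sonorant] marks segments produced without turbulent airflow (nasals, liquids, glides, vowels). In this inventory /m, n, r, l/ have that property, so they are [+sonorant]; /t, k, dʒ, v, d, f/ are [−sonorant].

m, n, r, l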